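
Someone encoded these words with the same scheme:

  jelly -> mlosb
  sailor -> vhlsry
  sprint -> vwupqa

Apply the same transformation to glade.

It's a Vigenère-style cipher with numeric key [3,7]: position i shifts by key[i mod 2].
For glade: g+3=j, l+7=s, a+3=d, d+7=k, e+3=h.

jsdkh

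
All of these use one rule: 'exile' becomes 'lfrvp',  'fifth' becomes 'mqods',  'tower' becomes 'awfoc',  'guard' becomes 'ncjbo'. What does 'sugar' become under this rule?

zcpkc

In exile: e→l is +7, x→f is +8, i→r is +9, l→v is +10 — the shift increases by 1 each position. Letter i (0-indexed) is shifted by i+7, so successive shifts are 7, 8, 9, ….
For sugar: s+7=z, u+8=c, g+9=p, a+10=k, r+11=c.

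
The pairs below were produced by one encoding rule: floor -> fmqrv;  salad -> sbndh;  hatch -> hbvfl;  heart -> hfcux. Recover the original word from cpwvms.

In floor: f→f is +0, l→m is +1, o→q is +2, o→r is +3 — the shift increases by 1 each position. Letter i (0-indexed) is shifted by i+0, so successive shifts are 0, 1, 2, ….
Reversing it on cpwvms: c−0=c, p−1=o, w−2=u, v−3=s, m−4=i, s−5=n.

cousin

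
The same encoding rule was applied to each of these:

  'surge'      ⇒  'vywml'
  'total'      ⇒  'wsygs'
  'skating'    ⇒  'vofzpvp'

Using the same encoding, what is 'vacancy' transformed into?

In surge: s→v is +3, u→y is +4, r→w is +5, g→m is +6 — the shift increases by 1 each position. Letter i (0-indexed) is shifted by i+3, so successive shifts are 3, 4, 5, ….
On vacancy: v+3=y, a+4=e, c+5=h, a+6=g, n+7=u, c+8=k, y+9=h.

yehgukh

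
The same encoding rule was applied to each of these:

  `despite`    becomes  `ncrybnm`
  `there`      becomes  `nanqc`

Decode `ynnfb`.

Read the word backwards and shift each letter +9.
Reversing it on ynnfb: shift back: y−9=p, n−9=e, n−9=e, f−9=w, b−9=s → peews; then reverse → sweep.

sweep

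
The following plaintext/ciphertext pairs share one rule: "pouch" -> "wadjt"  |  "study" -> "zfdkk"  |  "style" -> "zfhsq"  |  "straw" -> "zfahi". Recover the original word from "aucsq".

title

Shifts by position in pouch: pos 0: p→w (+7), pos 1: o→a (+12), pos 2: u→d (+9), pos 3: c→j (+7), pos 4: h→t (+12) — repeating every 3. A repeating key of period 3 is used — shifts +7, +12, +9 over and over.
Decoding aucsq: a−7=t, u−12=i, c−9=t, s−7=l, q−12=e.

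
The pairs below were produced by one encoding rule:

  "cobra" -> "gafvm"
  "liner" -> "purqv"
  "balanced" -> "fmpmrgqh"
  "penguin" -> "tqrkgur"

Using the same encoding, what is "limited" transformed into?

puquxqh

The shift depends on letter class: consonant c→g is +4, but vowel o→a is +12. Vowels shift forward by 12 and consonants shift forward by 4.
Applying it to limited: l(cons)+4=p, i(vowel)+12=u, m(cons)+4=q, i(vowel)+12=u, t(cons)+4=x, e(vowel)+12=q, d(cons)+4=h.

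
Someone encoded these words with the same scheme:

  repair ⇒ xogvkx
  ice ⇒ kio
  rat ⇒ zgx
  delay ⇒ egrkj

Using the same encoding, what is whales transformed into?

The output letters match the input read backwards, each shifted +6: repair reversed is riaper. Two steps: reverse the string, then apply a Caesar shift of +6.
For whales: reverse → selahw; then shift: s+6=y, e+6=k, l+6=r, a+6=g, h+6=n, w+6=c.

ykrgnc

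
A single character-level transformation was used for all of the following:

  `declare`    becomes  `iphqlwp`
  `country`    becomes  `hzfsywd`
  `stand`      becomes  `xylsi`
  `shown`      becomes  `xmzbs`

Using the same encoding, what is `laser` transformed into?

The shift depends on letter class: consonant d→i is +5, but vowel e→p is +11. The rule splits by letter class: vowels +11, consonants +5.
On laser: l(cons)+5=q, a(vowel)+11=l, s(cons)+5=x, e(vowel)+11=p, r(cons)+5=w.

qlxpw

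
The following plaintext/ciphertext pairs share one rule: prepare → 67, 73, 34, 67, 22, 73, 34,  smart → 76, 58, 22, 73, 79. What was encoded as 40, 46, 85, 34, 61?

given

Each letter becomes 3×(its alphabet position, a=1..z=26) + 19.
Reversing it on 40, 46, 85, 34, 61: 40→(40−19)÷3=7=g, 46→(46−19)÷3=9=i, 85→(85−19)÷3=22=v, 34→(34−19)÷3=5=e, 61→(61−19)÷3=14=n.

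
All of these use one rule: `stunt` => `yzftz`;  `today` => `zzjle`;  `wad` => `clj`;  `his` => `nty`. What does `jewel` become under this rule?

The shift depends on letter class: consonant s→y is +6, but vowel u→f is +11. The rule splits by letter class: vowels +11, consonants +6.
For jewel: j(cons)+6=p, e(vowel)+11=p, w(cons)+6=c, e(vowel)+11=p, l(cons)+6=r.

ppcpr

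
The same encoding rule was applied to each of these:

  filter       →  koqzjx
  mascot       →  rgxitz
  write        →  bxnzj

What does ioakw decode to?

diver

Shifts by position in filter: pos 0: f→k (+5), pos 1: i→o (+6), pos 2: l→q (+5), pos 3: t→z (+6) — repeating every 2. The shifts repeat in a cycle of length 2: positions 0,1,… shift by +5, +6, then the pattern repeats.
Decoding ioakw: i−5=d, o−6=i, a−5=v, k−6=e, w−5=r.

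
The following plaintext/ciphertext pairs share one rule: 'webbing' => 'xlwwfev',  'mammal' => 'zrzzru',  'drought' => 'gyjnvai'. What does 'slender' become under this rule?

dulegly

This is an affine cipher: with a=0,…,z=25, each position x becomes (5x+17) mod 26.
On slender: s(18)→5·18+17≡3=d; l(11)→5·11+17≡20=u; e(4)→5·4+17≡11=l; n(13)→5·13+17≡4=e; d(3)→5·3+17≡6=g; e(4)→5·4+17≡11=l; r(17)→5·17+17≡24=y (all mod 26).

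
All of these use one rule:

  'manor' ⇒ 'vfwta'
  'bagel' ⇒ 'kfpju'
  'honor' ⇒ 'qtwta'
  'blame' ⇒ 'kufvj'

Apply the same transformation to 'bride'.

kanmj

Two shifts are in play — +5 for a/e/i/o/u, +9 for every other letter.
Applying it to bride: b(cons)+9=k, r(cons)+9=a, i(vowel)+5=n, d(cons)+9=m, e(vowel)+5=j.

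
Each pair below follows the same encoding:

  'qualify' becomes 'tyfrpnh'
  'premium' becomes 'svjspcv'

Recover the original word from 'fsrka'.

The shift increases by 1 at each position, starting from +3: 3, 4, 5, ….
Reversing it on fsrka: f−3=c, s−4=o, r−5=m, k−6=e, a−7=t.

comet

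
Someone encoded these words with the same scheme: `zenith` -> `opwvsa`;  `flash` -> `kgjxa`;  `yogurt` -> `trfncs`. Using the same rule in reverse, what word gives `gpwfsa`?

length

z(25)→o(14) and e(4)→p(15) fit y≡21x+9 (mod 26); the inverse of 21 mod 26 is 5. Treating letters as 0–25, the rule is x ↦ 21x + 9 (mod 26).
Reversing it on gpwfsa: g(6)→5·(6−9)≡11=l; p(15)→5·(15−9)≡4=e; w(22)→5·(22−9)≡13=n; f(5)→5·(5−9)≡6=g; s(18)→5·(18−9)≡19=t; a(0)→5·(0−9)≡7=h (all mod 26).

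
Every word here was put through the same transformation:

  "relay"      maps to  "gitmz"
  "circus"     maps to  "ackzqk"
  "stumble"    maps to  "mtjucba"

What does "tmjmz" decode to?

The output letters match the input read backwards, each shifted +8: relay reversed is yaler. The word is reversed, then every letter is shifted forward by 8.
Undoing it on tmjmz: shift back: t−8=l, m−8=e, j−8=b, m−8=e, z−8=r → leber; then reverse → rebel.

rebel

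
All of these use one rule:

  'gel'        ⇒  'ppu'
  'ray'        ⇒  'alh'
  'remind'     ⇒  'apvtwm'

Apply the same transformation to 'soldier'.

bzumtpa

Two shifts are in play — +11 for a/e/i/o/u, +9 for every other letter.
For soldier: s(cons)+9=b, o(vowel)+11=z, l(cons)+9=u, d(cons)+9=m, i(vowel)+11=t, e(vowel)+11=p, r(cons)+9=a.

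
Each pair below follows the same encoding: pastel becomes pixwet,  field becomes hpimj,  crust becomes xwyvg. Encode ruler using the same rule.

vipyv

The output letters match the input read backwards, each shifted +4: pastel reversed is letsap. Two steps: reverse the string, then apply a Caesar shift of +4.
On ruler: reverse → relur; then shift: r+4=v, e+4=i, l+4=p, u+4=y, r+4=v.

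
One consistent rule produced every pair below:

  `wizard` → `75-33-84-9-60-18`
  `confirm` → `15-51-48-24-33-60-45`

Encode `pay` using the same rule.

54-9-81

w(#23)→75 and i(#9)→33: differences scale by 3, so n = 3·pos + 6. With a=1..z=26, the number is 3·pos + 6.
Applying it to pay: p=16→54, a=1→9, y=25→81.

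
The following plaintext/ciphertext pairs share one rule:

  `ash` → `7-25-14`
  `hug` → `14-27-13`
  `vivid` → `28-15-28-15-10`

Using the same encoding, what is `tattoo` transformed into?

26-7-26-26-21-21

a is letter #1 and maps to 7: an offset of 6. Each letter is replaced by its alphabet position (a=1..z=26) + 6.
Applying it to tattoo: t=20→26, a=1→7, t=20→26, t=20→26, o=15→21, o=15→21.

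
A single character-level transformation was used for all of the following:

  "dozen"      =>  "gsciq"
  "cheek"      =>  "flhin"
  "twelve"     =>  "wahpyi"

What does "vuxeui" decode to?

square

Shifts by position in dozen: pos 0: d→g (+3), pos 1: o→s (+4), pos 2: z→c (+3), pos 3: e→i (+4) — repeating every 2. A repeating key of period 2 is used — shifts +3, +4 over and over.
Undoing it on vuxeui: v−3=s, u−4=q, x−3=u, e−4=a, u−3=r, i−4=e.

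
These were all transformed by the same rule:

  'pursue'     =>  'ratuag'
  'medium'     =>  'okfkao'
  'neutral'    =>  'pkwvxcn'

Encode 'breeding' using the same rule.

dxggjkpm

Shifts by position in pursue: pos 0: p→r (+2), pos 1: u→a (+6), pos 2: r→t (+2), pos 3: s→u (+2), pos 4: u→a (+6), pos 5: e→g (+2) — repeating every 3. The shifts repeat in a cycle of length 3: positions 0,1,… shift by +2, +6, +2, then the pattern repeats.
Applying it to breeding: b+2=d, r+6=x, e+2=g, e+2=g, d+6=j, i+2=k, n+2=p, g+6=m.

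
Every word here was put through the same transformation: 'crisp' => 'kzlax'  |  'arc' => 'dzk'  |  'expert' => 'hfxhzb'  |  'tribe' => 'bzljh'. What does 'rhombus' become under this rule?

zprujxa

The shift depends on letter class: consonant c→k is +8, but vowel i→l is +3. The rule splits by letter class: vowels +3, consonants +8.
Applying it to rhombus: r(cons)+8=z, h(cons)+8=p, o(vowel)+3=r, m(cons)+8=u, b(cons)+8=j, u(vowel)+3=x, s(cons)+8=a.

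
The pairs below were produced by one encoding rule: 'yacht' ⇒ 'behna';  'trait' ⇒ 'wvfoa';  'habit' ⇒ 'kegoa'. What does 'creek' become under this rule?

In yacht: y→b is +3, a→e is +4, c→h is +5, h→n is +6 — the shift increases by 1 each position. The shift increases by 1 at each position, starting from +3: 3, 4, 5, ….
For creek: c+3=f, r+4=v, e+5=j, e+6=k, k+7=r.

fvjkr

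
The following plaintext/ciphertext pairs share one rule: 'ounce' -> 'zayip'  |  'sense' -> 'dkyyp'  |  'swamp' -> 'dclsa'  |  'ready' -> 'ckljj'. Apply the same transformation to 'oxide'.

zdtjp

A repeating key of period 2 is used — shifts +11, +6 over and over.
On oxide: o+11=z, x+6=d, i+11=t, d+6=j, e+11=p.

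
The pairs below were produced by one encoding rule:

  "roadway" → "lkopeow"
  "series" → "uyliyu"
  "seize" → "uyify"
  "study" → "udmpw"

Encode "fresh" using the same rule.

r(17)→l(11) and o(14)→k(10) fit y≡9x+14 (mod 26); the inverse of 9 mod 26 is 3. This is an affine cipher: with a=0,…,z=25, each position x becomes (9x+14) mod 26.
Applying it to fresh: f(5)→9·5+14≡7=h; r(17)→9·17+14≡11=l; e(4)→9·4+14≡24=y; s(18)→9·18+14≡20=u; h(7)→9·7+14≡25=z (all mod 26).

hlyuz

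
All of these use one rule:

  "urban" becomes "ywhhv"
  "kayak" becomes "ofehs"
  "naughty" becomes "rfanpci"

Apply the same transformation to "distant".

In urban: u→y is +4, r→w is +5, b→h is +6, a→h is +7 — the shift increases by 1 each position. Each letter shifts forward by (position + 4), i.e. 4, 5, 6, … — the shift grows by one for each successive letter.
Applying it to distant: d+4=h, i+5=n, s+6=y, t+7=a, a+8=i, n+9=w, t+10=d.

hnyaiwd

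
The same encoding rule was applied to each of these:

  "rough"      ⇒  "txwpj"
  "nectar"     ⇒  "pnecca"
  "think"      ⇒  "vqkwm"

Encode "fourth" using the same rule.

Shifts by position in rough: pos 0: r→t (+2), pos 1: o→x (+9), pos 2: u→w (+2), pos 3: g→p (+9) — repeating every 2. A repeating key of period 2 is used — shifts +2, +9 over and over.
On fourth: f+2=h, o+9=x, u+2=w, r+9=a, t+2=v, h+9=q.

hxwavq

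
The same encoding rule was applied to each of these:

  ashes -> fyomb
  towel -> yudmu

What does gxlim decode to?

In ashes: a→f is +5, s→y is +6, h→o is +7, e→m is +8 — the shift increases by 1 each position. The shift increases by 1 at each position, starting from +5: 5, 6, 7, ….
Undoing it on gxlim: g−5=b, x−6=r, l−7=e, i−8=a, m−9=d.

bread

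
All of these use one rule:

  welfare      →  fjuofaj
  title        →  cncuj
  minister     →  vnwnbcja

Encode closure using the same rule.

The shift depends on letter class: consonant w→f is +9, but vowel e→j is +5. Two shifts are in play — +5 for a/e/i/o/u, +9 for every other letter.
On closure: c(cons)+9=l, l(cons)+9=u, o(vowel)+5=t, s(cons)+9=b, u(vowel)+5=z, r(cons)+9=a, e(vowel)+5=j.

lutbzaj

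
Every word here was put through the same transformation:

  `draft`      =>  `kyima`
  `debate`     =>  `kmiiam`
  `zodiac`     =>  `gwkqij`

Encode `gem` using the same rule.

Vowels shift forward by 8 and consonants shift forward by 7.
For gem: g(cons)+7=n, e(vowel)+8=m, m(cons)+7=t.

nmt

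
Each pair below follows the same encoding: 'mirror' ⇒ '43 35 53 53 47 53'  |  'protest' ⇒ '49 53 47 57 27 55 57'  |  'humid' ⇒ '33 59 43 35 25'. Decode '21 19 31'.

m(#13)→43 and i(#9)→35: differences scale by 2, so n = 2·pos + 17. Each letter becomes 2×(its alphabet position, a=1..z=26) + 17.
Undoing it on 21 19 31: 21→(21−17)÷2=2=b, 19→(19−17)÷2=1=a, 31→(31−17)÷2=7=g.

bag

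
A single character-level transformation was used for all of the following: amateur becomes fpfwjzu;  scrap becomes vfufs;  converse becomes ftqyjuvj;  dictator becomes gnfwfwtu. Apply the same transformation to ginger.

Two shifts are in play — +5 for a/e/i/o/u, +3 for every other letter.
On ginger: g(cons)+3=j, i(vowel)+5=n, n(cons)+3=q, g(cons)+3=j, e(vowel)+5=j, r(cons)+3=u.

jnqjju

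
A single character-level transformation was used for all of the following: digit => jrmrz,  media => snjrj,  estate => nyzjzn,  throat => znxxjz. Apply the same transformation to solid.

yxrrj

The rule splits by letter class: vowels +9, consonants +6.
For solid: s(cons)+6=y, o(vowel)+9=x, l(cons)+6=r, i(vowel)+9=r, d(cons)+6=j.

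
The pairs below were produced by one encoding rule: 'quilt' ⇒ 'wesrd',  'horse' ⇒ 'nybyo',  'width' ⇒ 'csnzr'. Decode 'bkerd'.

Shifts by position in quilt: pos 0: q→w (+6), pos 1: u→e (+10), pos 2: i→s (+10), pos 3: l→r (+6), pos 4: t→d (+10) — repeating every 3. A repeating key of period 3 is used — shifts +6, +10, +10 over and over.
Decoding bkerd: b−6=v, k−10=a, e−10=u, r−6=l, d−10=t.

vault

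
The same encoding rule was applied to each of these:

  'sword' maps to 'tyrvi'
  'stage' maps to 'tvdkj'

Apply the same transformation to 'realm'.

sgdpr

In sword: s→t is +1, w→y is +2, o→r is +3, r→v is +4 — the shift increases by 1 each position. The shift increases by 1 at each position, starting from +1: 1, 2, 3, ….
On realm: r+1=s, e+2=g, a+3=d, l+4=p, m+5=r.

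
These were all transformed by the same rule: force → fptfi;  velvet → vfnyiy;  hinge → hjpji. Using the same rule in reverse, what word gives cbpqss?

cannon

Each letter shifts forward by its position index (0, 1, 2, …) — the shift grows by one for each successive letter.
Reversing it on cbpqss: c−0=c, b−1=a, p−2=n, q−3=n, s−4=o, s−5=n.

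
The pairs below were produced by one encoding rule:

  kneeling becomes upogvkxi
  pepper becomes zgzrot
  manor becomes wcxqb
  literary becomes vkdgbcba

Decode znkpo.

Shifts by position in kneeling: pos 0: k→u (+10), pos 1: n→p (+2), pos 2: e→o (+10), pos 3: e→g (+2) — repeating every 2. The shifts repeat in a cycle of length 2: positions 0,1,… shift by +10, +2, then the pattern repeats.
Reversing it on znkpo: z−10=p, n−2=l, k−10=a, p−2=n, o−10=e.

plane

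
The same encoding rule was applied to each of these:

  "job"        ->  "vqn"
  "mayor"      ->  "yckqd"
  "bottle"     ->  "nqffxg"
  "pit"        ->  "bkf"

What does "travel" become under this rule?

The rule splits by letter class: vowels +2, consonants +12.
Applying it to travel: t(cons)+12=f, r(cons)+12=d, a(vowel)+2=c, v(cons)+12=h, e(vowel)+2=g, l(cons)+12=x.

fdchgx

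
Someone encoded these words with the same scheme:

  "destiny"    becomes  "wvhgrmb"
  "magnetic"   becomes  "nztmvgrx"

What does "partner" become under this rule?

kzigmvi

Letters are reflected about the middle of the alphabet (position → 25−position): Atbash.
For partner: p↔k, a↔z, r↔i, t↔g, n↔m, e↔v, r↔i.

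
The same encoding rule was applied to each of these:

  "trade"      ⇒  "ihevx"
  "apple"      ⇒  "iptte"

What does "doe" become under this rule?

ish

The output letters match the input read backwards, each shifted +4: trade reversed is edart. The word is reversed, then every letter is shifted forward by 4.
Applying it to doe: reverse → eod; then shift: e+4=i, o+4=s, d+4=h.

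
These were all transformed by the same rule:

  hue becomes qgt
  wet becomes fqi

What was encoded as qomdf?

Two steps: reverse the string, then apply a Caesar shift of +12.
Reversing it on qomdf: shift back: q−12=e, o−12=c, m−12=a, d−12=r, f−12=t → ecart; then reverse → trace.

trace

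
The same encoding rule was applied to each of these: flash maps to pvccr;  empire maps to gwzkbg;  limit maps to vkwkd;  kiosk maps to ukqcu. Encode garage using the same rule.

The shift depends on letter class: consonant f→p is +10, but vowel a→c is +2. Vowels shift forward by 2 and consonants shift forward by 10.
For garage: g(cons)+10=q, a(vowel)+2=c, r(cons)+10=b, a(vowel)+2=c, g(cons)+10=q, e(vowel)+2=g.

qcbcqg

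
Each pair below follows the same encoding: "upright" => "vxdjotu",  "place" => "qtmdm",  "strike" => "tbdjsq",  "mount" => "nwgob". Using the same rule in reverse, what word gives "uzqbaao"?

treason

The shifts repeat in a cycle of length 3: positions 0,1,… shift by +1, +8, +12, then the pattern repeats.
Undoing it on uzqbaao: u−1=t, z−8=r, q−12=e, b−1=a, a−8=s, a−12=o, o−1=n.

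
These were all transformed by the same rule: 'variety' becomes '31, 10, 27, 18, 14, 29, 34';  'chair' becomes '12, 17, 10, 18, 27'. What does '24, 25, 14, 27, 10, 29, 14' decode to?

v is letter #22 and maps to 31: an offset of 9. Each letter is replaced by its alphabet position (a=1..z=26) + 9.
Reversing it on 24, 25, 14, 27, 10, 29, 14: 24→(24−9)÷1=15=o, 25→(25−9)÷1=16=p, 14→(14−9)÷1=5=e, 27→(27−9)÷1=18=r, 10→(10−9)÷1=1=a, 29→(29−9)÷1=20=t, 14→(14−9)÷1=5=e.

operate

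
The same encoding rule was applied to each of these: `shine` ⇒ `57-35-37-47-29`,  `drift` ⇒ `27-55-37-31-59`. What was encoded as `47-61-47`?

The formula is n = 2×(alphabet index, a=1) + 19.
Reversing it on 47-61-47: 47→(47−19)÷2=14=n, 61→(61−19)÷2=21=u, 47→(47−19)÷2=14=n.

nun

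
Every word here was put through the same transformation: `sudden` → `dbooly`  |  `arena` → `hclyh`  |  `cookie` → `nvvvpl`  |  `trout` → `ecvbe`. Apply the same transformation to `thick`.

espnv

The shift depends on letter class: consonant s→d is +11, but vowel u→b is +7. The rule splits by letter class: vowels +7, consonants +11.
For thick: t(cons)+11=e, h(cons)+11=s, i(vowel)+7=p, c(cons)+11=n, k(cons)+11=v.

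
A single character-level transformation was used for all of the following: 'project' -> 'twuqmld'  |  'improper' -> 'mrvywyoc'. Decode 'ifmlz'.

eager

In project: p→t is +4, r→w is +5, o→u is +6, j→q is +7 — the shift increases by 1 each position. Letter i (0-indexed) is shifted by i+4, so successive shifts are 4, 5, 6, ….
Decoding ifmlz: i−4=e, f−5=a, m−6=g, l−7=e, z−8=r.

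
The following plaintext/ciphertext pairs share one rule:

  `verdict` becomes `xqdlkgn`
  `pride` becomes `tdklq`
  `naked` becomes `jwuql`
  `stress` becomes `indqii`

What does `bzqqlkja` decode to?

bleeding

v(21)→x(23) and e(4)→q(16) fit y≡5x+22 (mod 26); the inverse of 5 mod 26 is 21. Each letter's alphabet position (a=0..z=25) is mapped through 5·x+22 mod 26 — an affine cipher.
Undoing it on bzqqlkja: b(1)→21·(1−22)≡1=b; z(25)→21·(25−22)≡11=l; q(16)→21·(16−22)≡4=e; q(16)→21·(16−22)≡4=e; l(11)→21·(11−22)≡3=d; k(10)→21·(10−22)≡8=i; j(9)→21·(9−22)≡13=n; a(0)→21·(0−22)≡6=g (all mod 26).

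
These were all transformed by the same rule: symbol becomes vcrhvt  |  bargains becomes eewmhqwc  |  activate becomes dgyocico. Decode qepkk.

In symbol: s→v is +3, y→c is +4, m→r is +5, b→h is +6 — the shift increases by 1 each position. Letter i (0-indexed) is shifted by i+3, so successive shifts are 3, 4, 5, ….
Reversing it on qepkk: q−3=n, e−4=a, p−5=k, k−6=e, k−7=d.

naked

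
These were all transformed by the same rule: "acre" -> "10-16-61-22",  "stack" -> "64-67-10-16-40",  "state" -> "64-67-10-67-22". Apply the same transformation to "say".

64-10-82

a(#1)→10 and c(#3)→16: differences scale by 3, so n = 3·pos + 7. With a=1..z=26, the number is 3·pos + 7.
Applying it to say: s=19→64, a=1→10, y=25→82.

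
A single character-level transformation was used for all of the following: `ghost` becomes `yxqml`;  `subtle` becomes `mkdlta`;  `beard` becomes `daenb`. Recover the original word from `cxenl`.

chart

g(6)→y(24) and h(7)→x(23) fit y≡25x+4 (mod 26); the inverse of 25 mod 26 is 25. Each letter's alphabet position (a=0..z=25) is mapped through 25·x+4 mod 26 — an affine cipher.
Decoding cxenl: c(2)→25·(2−4)≡2=c; x(23)→25·(23−4)≡7=h; e(4)→25·(4−4)≡0=a; n(13)→25·(13−4)≡17=r; l(11)→25·(11−4)≡19=t (all mod 26).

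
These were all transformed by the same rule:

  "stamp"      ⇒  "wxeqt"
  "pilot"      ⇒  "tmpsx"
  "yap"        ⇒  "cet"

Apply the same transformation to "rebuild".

Compare letters: s→w is +4, t→x is +4, a→e is +4 — a constant shift. This is a Caesar cipher with shift 4.
On rebuild: r+4=v, e+4=i, b+4=f, u+4=y, i+4=m, l+4=p, d+4=h.

vifymph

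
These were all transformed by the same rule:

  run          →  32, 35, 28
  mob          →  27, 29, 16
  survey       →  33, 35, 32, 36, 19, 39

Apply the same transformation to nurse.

r is letter #18 and maps to 32: an offset of 14. Letters become their 1-based position plus 14 (so a→15, b→16, …).
For nurse: n=14→28, u=21→35, r=18→32, s=19→33, e=5→19.

28, 35, 32, 33, 19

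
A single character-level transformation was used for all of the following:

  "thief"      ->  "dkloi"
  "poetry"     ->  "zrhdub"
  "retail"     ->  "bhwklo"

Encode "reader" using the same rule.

bhdnhu

It's a Vigenère-style cipher with numeric key [10,3,3]: position i shifts by key[i mod 3].
For reader: r+10=b, e+3=h, a+3=d, d+10=n, e+3=h, r+3=u.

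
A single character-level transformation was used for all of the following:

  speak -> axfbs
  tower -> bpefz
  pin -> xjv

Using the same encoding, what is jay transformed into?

The shift depends on letter class: consonant s→a is +8, but vowel e→f is +1. Vowels shift forward by 1 and consonants shift forward by 8.
For jay: j(cons)+8=r, a(vowel)+1=b, y(cons)+8=g.

rbg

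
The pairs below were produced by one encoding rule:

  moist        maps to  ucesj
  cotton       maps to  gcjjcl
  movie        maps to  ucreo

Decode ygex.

acid

m(12)→u(20) and o(14)→c(2) fit y≡17x+24 (mod 26); the inverse of 17 mod 26 is 23. This is an affine cipher: with a=0,…,z=25, each position x becomes (17x+24) mod 26.
Decoding ygex: y(24)→23·(24−24)≡0=a; g(6)→23·(6−24)≡2=c; e(4)→23·(4−24)≡8=i; x(23)→23·(23−24)≡3=d (all mod 26).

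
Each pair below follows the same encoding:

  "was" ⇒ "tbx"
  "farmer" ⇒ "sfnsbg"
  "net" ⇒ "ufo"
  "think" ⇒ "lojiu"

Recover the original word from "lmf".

The output letters match the input read backwards, each shifted +1: was reversed is saw. Read the word backwards and shift each letter +1.
Reversing it on lmf: shift back: l−1=k, m−1=l, f−1=e → kle; then reverse → elk.

elk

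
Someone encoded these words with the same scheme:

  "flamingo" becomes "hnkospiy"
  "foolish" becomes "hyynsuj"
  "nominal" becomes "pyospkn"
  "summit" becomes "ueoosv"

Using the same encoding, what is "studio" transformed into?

The shift depends on letter class: consonant f→h is +2, but vowel a→k is +10. Vowels shift forward by 10 and consonants shift forward by 2.
Applying it to studio: s(cons)+2=u, t(cons)+2=v, u(vowel)+10=e, d(cons)+2=f, i(vowel)+10=s, o(vowel)+10=y.

uvefsy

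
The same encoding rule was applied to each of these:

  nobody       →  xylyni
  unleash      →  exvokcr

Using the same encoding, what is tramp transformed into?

Compare letters: n→x is +10, o→y is +10, b→l is +10 — a constant shift. This is a Caesar cipher with shift 10.
On tramp: t+10=d, r+10=b, a+10=k, m+10=w, p+10=z.

dbkwz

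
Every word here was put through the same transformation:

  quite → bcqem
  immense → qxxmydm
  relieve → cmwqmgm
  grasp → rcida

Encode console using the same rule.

nwydwwm

The shift depends on letter class: consonant q→b is +11, but vowel u→c is +8. The rule splits by letter class: vowels +8, consonants +11.
On console: c(cons)+11=n, o(vowel)+8=w, n(cons)+11=y, s(cons)+11=d, o(vowel)+8=w, l(cons)+11=w, e(vowel)+8=m.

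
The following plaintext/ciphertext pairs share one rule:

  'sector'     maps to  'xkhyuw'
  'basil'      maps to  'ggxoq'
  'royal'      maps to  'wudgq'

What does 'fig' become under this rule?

kol

The shift depends on letter class: consonant s→x is +5, but vowel e→k is +6. Two shifts are in play — +6 for a/e/i/o/u, +5 for every other letter.
On fig: f(cons)+5=k, i(vowel)+6=o, g(cons)+5=l.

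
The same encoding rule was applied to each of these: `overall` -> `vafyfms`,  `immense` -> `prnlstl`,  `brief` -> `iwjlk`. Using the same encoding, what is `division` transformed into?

A repeating key of period 3 is used — shifts +7, +5, +1 over and over.
On division: d+7=k, i+5=n, v+1=w, i+7=p, s+5=x, i+1=j, o+7=v, n+5=s.

knwpxjvs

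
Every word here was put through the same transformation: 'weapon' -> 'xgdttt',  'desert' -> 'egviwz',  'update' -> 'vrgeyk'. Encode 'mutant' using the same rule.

nwwesz

Letter i (0-indexed) is shifted by i+1, so successive shifts are 1, 2, 3, ….
On mutant: m+1=n, u+2=w, t+3=w, a+4=e, n+5=s, t+6=z.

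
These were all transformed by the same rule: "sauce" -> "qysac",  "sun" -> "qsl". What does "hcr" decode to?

jet

Compare letters: s→q is +24, a→y is +24, u→s is +24 — a constant shift. It's a constant shift of +24 (ROT24).
Decoding hcr: h−24=j, c−24=e, r−24=t.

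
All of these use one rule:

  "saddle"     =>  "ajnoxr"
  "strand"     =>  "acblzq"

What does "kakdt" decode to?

In saddle: s→a is +8, a→j is +9, d→n is +10, d→o is +11 — the shift increases by 1 each position. Letter i (0-indexed) is shifted by i+8, so successive shifts are 8, 9, 10, ….
Decoding kakdt: k−8=c, a−9=r, k−10=a, d−11=s, t−12=h.

crash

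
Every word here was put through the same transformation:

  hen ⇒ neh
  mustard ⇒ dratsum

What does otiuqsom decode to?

mosquito

The output letters match the input read backwards: hen reversed is neh. It's just the letters in reverse order.
Reversing it on otiuqsom: then reverse → mosquito.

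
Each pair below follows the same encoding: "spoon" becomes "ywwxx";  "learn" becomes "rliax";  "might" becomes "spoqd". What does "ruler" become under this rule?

Each letter shifts forward by (position + 6), i.e. 6, 7, 8, … — the shift grows by one for each successive letter.
On ruler: r+6=x, u+7=b, l+8=t, e+9=n, r+10=b.

xbtnb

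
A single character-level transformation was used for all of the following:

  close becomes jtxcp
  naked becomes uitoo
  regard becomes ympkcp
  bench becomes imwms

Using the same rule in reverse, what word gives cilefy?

vacuum

In close: c→j is +7, l→t is +8, o→x is +9, s→c is +10 — the shift increases by 1 each position. Letter i (0-indexed) is shifted by i+7, so successive shifts are 7, 8, 9, ….
Decoding cilefy: c−7=v, i−8=a, l−9=c, e−10=u, f−11=u, y−12=m.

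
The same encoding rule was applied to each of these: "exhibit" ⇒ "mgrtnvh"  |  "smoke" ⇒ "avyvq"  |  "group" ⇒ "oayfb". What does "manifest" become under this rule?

Letter i (0-indexed) is shifted by i+8, so successive shifts are 8, 9, 10, ….
For manifest: m+8=u, a+9=j, n+10=x, i+11=t, f+12=r, e+13=r, s+14=g, t+15=i.

ujxtrrgi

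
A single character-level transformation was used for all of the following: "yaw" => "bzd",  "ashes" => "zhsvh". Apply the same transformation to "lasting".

Each pair mirrors across the alphabet (y↔b, a↔z, w↔d): positions sum to 25. Each letter is replaced by its mirror in the alphabet: a↔z, b↔y, c↔x, and so on (the Atbash cipher).
Applying it to lasting: l↔o, a↔z, s↔h, t↔g, i↔r, n↔m, g↔t.

ozhgrmt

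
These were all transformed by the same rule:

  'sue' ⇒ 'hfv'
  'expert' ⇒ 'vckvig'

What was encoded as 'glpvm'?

This is the alphabet-reversal cipher (Atbash): a becomes z, b becomes y, etc.
Undoing it on glpvm: g↔t, l↔o, p↔k, v↔e, m↔n.

token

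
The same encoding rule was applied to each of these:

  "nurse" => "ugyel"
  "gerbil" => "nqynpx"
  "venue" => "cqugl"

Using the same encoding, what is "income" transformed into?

pzjatq

Shifts by position in nurse: pos 0: n→u (+7), pos 1: u→g (+12), pos 2: r→y (+7), pos 3: s→e (+12) — repeating every 2. It's a Vigenère-style cipher with numeric key [7,12]: position i shifts by key[i mod 2].
For income: i+7=p, n+12=z, c+7=j, o+12=a, m+7=t, e+12=q.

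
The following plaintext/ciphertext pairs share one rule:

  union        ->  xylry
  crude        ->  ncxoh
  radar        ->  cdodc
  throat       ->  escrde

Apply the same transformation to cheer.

nshhc

The shift depends on letter class: consonant n→y is +11, but vowel u→x is +3. The rule splits by letter class: vowels +3, consonants +11.
On cheer: c(cons)+11=n, h(cons)+11=s, e(vowel)+3=h, e(vowel)+3=h, r(cons)+11=c.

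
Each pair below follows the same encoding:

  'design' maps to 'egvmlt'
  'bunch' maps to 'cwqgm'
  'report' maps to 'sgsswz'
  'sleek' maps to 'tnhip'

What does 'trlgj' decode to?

The shift increases by 1 at each position, starting from +1: 1, 2, 3, ….
Reversing it on trlgj: t−1=s, r−2=p, l−3=i, g−4=c, j−5=e.

spice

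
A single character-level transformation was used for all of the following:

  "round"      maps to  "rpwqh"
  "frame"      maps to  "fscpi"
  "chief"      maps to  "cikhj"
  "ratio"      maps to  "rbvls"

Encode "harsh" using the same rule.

In round: r→r is +0, o→p is +1, u→w is +2, n→q is +3 — the shift increases by 1 each position. Letter i (0-indexed) is shifted by i+0, so successive shifts are 0, 1, 2, ….
On harsh: h+0=h, a+1=b, r+2=t, s+3=v, h+4=l.

hbtvl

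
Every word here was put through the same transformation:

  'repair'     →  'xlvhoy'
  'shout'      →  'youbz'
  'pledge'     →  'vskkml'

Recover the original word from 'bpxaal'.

The shifts repeat in a cycle of length 2: positions 0,1,… shift by +6, +7, then the pattern repeats.
Undoing it on bpxaal: b−6=v, p−7=i, x−6=r, a−7=t, a−6=u, l−7=e.

virtue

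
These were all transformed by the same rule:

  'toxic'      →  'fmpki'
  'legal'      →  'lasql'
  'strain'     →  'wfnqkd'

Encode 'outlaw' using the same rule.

moflqg

t(19)→f(5) and o(14)→m(12) fit y≡9x+16 (mod 26); the inverse of 9 mod 26 is 3. Treating letters as 0–25, the rule is x ↦ 9x + 16 (mod 26).
On outlaw: o(14)→9·14+16≡12=m; u(20)→9·20+16≡14=o; t(19)→9·19+16≡5=f; l(11)→9·11+16≡11=l; a(0)→9·0+16≡16=q; w(22)→9·22+16≡6=g (all mod 26).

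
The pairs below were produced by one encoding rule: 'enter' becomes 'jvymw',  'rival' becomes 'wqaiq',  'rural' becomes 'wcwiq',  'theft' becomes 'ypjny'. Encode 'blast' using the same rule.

A repeating key of period 2 is used — shifts +5, +8 over and over.
On blast: b+5=g, l+8=t, a+5=f, s+8=a, t+5=y.

gtfay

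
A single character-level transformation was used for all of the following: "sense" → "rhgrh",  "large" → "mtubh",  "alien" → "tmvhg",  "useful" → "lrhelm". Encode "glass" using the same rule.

bmtrr

s(18)→r(17) and e(4)→h(7) fit y≡23x+19 (mod 26); the inverse of 23 mod 26 is 17. This is an affine cipher: with a=0,…,z=25, each position x becomes (23x+19) mod 26.
On glass: g(6)→23·6+19≡1=b; l(11)→23·11+19≡12=m; a(0)→23·0+19≡19=t; s(18)→23·18+19≡17=r; s(18)→23·18+19≡17=r (all mod 26).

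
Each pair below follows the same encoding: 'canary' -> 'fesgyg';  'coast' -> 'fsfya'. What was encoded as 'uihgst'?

recall

In canary: c→f is +3, a→e is +4, n→s is +5, a→g is +6 — the shift increases by 1 each position. The shift increases by 1 at each position, starting from +3: 3, 4, 5, ….
Reversing it on uihgst: u−3=r, i−4=e, h−5=c, g−6=a, s−7=l, t−8=l.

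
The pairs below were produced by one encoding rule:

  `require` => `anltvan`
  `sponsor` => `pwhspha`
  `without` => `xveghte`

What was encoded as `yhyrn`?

dodge

r(17)→a(0) and e(4)→n(13) fit y≡15x+5 (mod 26); the inverse of 15 mod 26 is 7. This is an affine cipher: with a=0,…,z=25, each position x becomes (15x+5) mod 26.
Decoding yhyrn: y(24)→7·(24−5)≡3=d; h(7)→7·(7−5)≡14=o; y(24)→7·(24−5)≡3=d; r(17)→7·(17−5)≡6=g; n(13)→7·(13−5)≡4=e (all mod 26).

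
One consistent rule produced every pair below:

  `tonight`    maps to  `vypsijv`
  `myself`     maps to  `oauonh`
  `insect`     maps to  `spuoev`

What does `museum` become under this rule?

oeuoeo

The shift depends on letter class: consonant t→v is +2, but vowel o→y is +10. Two shifts are in play — +10 for a/e/i/o/u, +2 for every other letter.
For museum: m(cons)+2=o, u(vowel)+10=e, s(cons)+2=u, e(vowel)+10=o, u(vowel)+10=e, m(cons)+2=o.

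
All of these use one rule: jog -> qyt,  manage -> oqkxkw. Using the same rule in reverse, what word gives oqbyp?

forge

The output letters match the input read backwards, each shifted +10: jog reversed is goj. Read the word backwards and shift each letter +10.
Decoding oqbyp: shift back: o−10=e, q−10=g, b−10=r, y−10=o, p−10=f → egrof; then reverse → forge.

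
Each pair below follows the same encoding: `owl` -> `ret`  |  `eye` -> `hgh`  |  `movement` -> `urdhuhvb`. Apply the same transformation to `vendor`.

The shift depends on letter class: consonant w→e is +8, but vowel o→r is +3. Two shifts are in play — +3 for a/e/i/o/u, +8 for every other letter.
On vendor: v(cons)+8=d, e(vowel)+3=h, n(cons)+8=v, d(cons)+8=l, o(vowel)+3=r, r(cons)+8=z.

dhvlrz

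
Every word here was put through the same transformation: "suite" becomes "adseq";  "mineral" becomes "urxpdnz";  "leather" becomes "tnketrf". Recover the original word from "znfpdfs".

reverse

Each letter shifts forward by (position + 8), i.e. 8, 9, 10, … — the shift grows by one for each successive letter.
Decoding znfpdfs: z−8=r, n−9=e, f−10=v, p−11=e, d−12=r, f−13=s, s−14=e.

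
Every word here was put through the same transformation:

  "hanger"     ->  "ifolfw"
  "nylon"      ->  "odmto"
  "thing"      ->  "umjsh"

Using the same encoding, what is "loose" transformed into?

mtpxf

The shifts repeat in a cycle of length 2: positions 0,1,… shift by +1, +5, then the pattern repeats.
For loose: l+1=m, o+5=t, o+1=p, s+5=x, e+1=f.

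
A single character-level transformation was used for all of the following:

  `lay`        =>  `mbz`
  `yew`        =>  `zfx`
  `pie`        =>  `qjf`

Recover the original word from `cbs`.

bar

Compare letters: l→m is +1, a→b is +1, y→z is +1 — a constant shift. Each letter is shifted forward by 1 in the alphabet (a Caesar shift of +1).
Reversing it on cbs: c−1=b, b−1=a, s−1=r.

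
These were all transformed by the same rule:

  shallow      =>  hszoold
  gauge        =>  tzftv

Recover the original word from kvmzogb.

Each pair mirrors across the alphabet (s↔h, h↔s, a↔z): positions sum to 25. Letters are reflected about the middle of the alphabet (position → 25−position): Atbash.
Undoing it on kvmzogb: k↔p, v↔e, m↔n, z↔a, o↔l, g↔t, b↔y.

penalty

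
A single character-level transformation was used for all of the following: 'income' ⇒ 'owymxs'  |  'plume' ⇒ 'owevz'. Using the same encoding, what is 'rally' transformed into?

ivvkb

The output letters match the input read backwards, each shifted +10: income reversed is emocni. The word is reversed, then every letter is shifted forward by 10.
On rally: reverse → yllar; then shift: y+10=i, l+10=v, l+10=v, a+10=k, r+10=b.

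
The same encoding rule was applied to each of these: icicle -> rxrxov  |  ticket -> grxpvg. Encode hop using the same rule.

slk

This is the alphabet-reversal cipher (Atbash): a becomes z, b becomes y, etc.
On hop: h↔s, o↔l, p↔k.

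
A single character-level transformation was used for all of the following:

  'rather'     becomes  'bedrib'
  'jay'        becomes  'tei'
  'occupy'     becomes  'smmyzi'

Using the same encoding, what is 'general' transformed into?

qixibev

The shift depends on letter class: consonant r→b is +10, but vowel a→e is +4. The rule splits by letter class: vowels +4, consonants +10.
Applying it to general: g(cons)+10=q, e(vowel)+4=i, n(cons)+10=x, e(vowel)+4=i, r(cons)+10=b, a(vowel)+4=e, l(cons)+10=v.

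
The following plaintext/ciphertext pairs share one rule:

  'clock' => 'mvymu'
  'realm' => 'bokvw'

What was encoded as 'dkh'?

tax

Compare letters: c→m is +10, l→v is +10, o→y is +10 — a constant shift. This is a Caesar cipher with shift 10.
Reversing it on dkh: d−10=t, k−10=a, h−10=x.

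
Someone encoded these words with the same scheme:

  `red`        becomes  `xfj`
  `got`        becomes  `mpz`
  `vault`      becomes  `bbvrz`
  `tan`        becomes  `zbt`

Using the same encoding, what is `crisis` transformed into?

The shift depends on letter class: consonant r→x is +6, but vowel e→f is +1. Two shifts are in play — +1 for a/e/i/o/u, +6 for every other letter.
Applying it to crisis: c(cons)+6=i, r(cons)+6=x, i(vowel)+1=j, s(cons)+6=y, i(vowel)+1=j, s(cons)+6=y.

ixjyjy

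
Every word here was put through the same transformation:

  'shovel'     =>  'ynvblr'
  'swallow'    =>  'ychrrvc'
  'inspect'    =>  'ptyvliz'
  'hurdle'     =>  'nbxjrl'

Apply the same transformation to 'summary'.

The shift depends on letter class: consonant s→y is +6, but vowel o→v is +7. The rule splits by letter class: vowels +7, consonants +6.
Applying it to summary: s(cons)+6=y, u(vowel)+7=b, m(cons)+6=s, m(cons)+6=s, a(vowel)+7=h, r(cons)+6=x, y(cons)+6=e.

ybsshxe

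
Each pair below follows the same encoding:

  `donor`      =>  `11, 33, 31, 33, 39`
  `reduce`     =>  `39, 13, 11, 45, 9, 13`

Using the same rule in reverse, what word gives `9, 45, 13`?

d(#4)→11 and o(#15)→33: differences scale by 2, so n = 2·pos + 3. The formula is n = 2×(alphabet index, a=1) + 3.
Undoing it on 9, 45, 13: 9→(9−3)÷2=3=c, 45→(45−3)÷2=21=u, 13→(13−3)÷2=5=e.

cue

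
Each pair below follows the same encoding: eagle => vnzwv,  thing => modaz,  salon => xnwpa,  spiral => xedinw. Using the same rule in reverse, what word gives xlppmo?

smooth

e(4)→v(21) and a(0)→n(13) fit y≡15x+13 (mod 26); the inverse of 15 mod 26 is 7. Each letter's alphabet position (a=0..z=25) is mapped through 15·x+13 mod 26 — an affine cipher.
Undoing it on xlppmo: x(23)→7·(23−13)≡18=s; l(11)→7·(11−13)≡12=m; p(15)→7·(15−13)≡14=o; p(15)→7·(15−13)≡14=o; m(12)→7·(12−13)≡19=t; o(14)→7·(14−13)≡7=h (all mod 26).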